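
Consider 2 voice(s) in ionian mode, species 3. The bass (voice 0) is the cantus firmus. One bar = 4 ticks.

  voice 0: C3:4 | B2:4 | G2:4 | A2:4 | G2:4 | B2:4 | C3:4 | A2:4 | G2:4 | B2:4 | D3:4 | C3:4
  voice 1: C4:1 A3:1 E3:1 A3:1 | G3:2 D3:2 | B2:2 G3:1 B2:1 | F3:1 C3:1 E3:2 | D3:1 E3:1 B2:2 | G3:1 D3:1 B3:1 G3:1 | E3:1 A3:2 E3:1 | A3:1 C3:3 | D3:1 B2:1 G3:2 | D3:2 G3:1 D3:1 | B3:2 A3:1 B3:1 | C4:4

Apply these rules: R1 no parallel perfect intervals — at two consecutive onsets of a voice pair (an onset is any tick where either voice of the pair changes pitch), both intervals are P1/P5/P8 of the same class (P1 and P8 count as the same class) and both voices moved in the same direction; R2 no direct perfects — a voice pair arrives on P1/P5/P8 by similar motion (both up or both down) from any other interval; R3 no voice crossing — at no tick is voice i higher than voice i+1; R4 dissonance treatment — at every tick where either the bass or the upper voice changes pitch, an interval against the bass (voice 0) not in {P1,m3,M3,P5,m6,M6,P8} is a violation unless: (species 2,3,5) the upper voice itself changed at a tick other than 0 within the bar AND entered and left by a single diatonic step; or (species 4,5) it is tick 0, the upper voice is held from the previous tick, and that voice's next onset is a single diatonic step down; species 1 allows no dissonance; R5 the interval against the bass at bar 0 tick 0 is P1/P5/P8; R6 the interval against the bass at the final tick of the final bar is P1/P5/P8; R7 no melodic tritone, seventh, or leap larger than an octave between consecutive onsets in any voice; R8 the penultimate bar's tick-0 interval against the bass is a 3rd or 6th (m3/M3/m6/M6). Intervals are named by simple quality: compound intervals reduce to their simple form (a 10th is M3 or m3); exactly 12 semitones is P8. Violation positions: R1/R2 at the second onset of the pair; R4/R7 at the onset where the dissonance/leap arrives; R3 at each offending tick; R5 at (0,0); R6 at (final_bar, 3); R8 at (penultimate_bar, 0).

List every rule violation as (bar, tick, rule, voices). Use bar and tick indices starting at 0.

bar 0: v0=C3 v1=C4 downbeat P8
bar 1: v0=B2 v1=G3 downbeat m6
bar 2: v0=G2 v1=B2 downbeat M3
bar 3: v0=A2 v1=F3 downbeat m6
bar 4: v0=G2 v1=D3 downbeat P5
bar 5: v0=B2 v1=G3 downbeat m6
bar 6: v0=C3 v1=E3 downbeat M3
bar 7: v0=A2 v1=A3 downbeat P8
bar 8: v0=G2 v1=D3 downbeat P5
bar 9: v0=B2 v1=D3 downbeat m3
bar 10: v0=D3 v1=B3 downbeat M6
bar 11: v0=C3 v1=C4 downbeat P8
  -> R7 @ bar 3 tick 0 v(1,): B2->F3 leap 6st
  -> R1 @ bar 4 tick 0 v(0, 1): A2/E3 P5 -> G2/D3 P5 similar

(3, 0, R7, (1,))
(4, 0, R1, (0, 1))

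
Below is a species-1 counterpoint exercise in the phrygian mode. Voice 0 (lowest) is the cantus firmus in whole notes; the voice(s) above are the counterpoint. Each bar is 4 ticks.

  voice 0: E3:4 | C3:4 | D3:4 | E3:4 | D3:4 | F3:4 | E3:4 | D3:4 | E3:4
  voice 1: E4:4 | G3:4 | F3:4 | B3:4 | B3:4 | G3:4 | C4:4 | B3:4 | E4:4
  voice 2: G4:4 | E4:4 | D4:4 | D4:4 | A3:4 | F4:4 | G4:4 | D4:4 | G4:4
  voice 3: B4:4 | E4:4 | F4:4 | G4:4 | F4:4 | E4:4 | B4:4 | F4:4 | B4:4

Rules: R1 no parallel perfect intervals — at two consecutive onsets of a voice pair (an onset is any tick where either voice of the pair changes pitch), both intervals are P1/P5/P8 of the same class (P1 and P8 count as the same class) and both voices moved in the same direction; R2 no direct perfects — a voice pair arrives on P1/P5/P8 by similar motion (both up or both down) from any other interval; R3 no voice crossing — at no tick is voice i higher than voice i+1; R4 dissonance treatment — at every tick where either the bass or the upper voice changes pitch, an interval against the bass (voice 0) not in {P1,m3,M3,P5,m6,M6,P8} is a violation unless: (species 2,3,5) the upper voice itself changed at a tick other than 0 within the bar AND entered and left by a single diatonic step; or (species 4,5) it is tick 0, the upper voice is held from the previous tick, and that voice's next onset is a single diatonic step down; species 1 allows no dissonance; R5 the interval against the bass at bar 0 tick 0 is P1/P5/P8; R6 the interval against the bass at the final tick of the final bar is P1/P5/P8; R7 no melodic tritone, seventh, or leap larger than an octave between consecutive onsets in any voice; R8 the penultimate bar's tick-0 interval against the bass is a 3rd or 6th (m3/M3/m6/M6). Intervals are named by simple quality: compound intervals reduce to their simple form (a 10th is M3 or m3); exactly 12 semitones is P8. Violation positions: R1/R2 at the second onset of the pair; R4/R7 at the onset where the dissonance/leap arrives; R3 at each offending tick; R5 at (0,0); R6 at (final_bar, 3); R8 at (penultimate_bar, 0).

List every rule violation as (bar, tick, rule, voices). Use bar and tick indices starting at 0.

bar 0: v0=E3 v1=E4 v2=G4 v3=B4 downbeat P5
bar 1: v0=C3 v1=G3 v2=E4 v3=E4 downbeat M3
bar 2: v0=D3 v1=F3 v2=D4 v3=F4 downbeat m3
bar 3: v0=E3 v1=B3 v2=D4 v3=G4 downbeat m3
bar 4: v0=D3 v1=B3 v2=A3 v3=F4 downbeat m3
bar 5: v0=F3 v1=G3 v2=F4 v3=E4 downbeat M7
bar 6: v0=E3 v1=C4 v2=G4 v3=B4 downbeat P5
bar 7: v0=D3 v1=B3 v2=D4 v3=F4 downbeat m3
bar 8: v0=E3 v1=E4 v2=G4 v3=B4 downbeat P5
  -> R5 @ bar 0 tick 0 v(0, 2): opens on m3
  -> R2 @ bar 1 tick 0 v(0, 1): E3/E4 P8 -> C3/G3 P5 similar
  -> R2 @ bar 1 tick 0 v(2, 3): G4/B4 M3 -> E4/E4 P1 similar
  -> R2 @ bar 3 tick 0 v(0, 1): D3/F3 m3 -> E3/B3 P5 similar
  -> R4 @ bar 3 tick 0 v(0, 2): E3/D4 m7 untreated
  -> R7 @ bar 3 tick 0 v(1,): F3->B3 leap 6st
  -> R2 @ bar 4 tick 0 v(0, 2): E3/D4 m7 -> D3/A3 P5 similar
  -> R3 @ bar 4 tick 0 v(1, 2): B3 above A3
  -> R3 @ bar 4 tick 1 v(1, 2): B3 above A3
  -> R3 @ bar 4 tick 2 v(1, 2): B3 above A3
  -> R3 @ bar 4 tick 3 v(1, 2): B3 above A3
  -> R2 @ bar 5 tick 0 v(0, 2): D3/A3 P5 -> F3/F4 P8 similar
  -> R3 @ bar 5 tick 0 v(2, 3): F4 above E4
  -> R4 @ bar 5 tick 0 v(0, 1): F3/G3 M2 untreated
  -> R4 @ bar 5 tick 0 v(0, 3): F3/E4 M7 untreated
  -> R3 @ bar 5 tick 1 v(2, 3): F4 above E4
  -> R3 @ bar 5 tick 2 v(2, 3): F4 above E4
  -> R3 @ bar 5 tick 3 v(2, 3): F4 above E4
  -> R2 @ bar 6 tick 0 v(1, 2): G3/F4 m7 -> C4/G4 P5 similar
  -> R2 @ bar 7 tick 0 v(0, 2): E3/G4 m3 -> D3/D4 P8 similar
  -> R7 @ bar 7 tick 0 v(3,): B4->F4 leap 6st
  -> R8 @ bar 7 tick 0 v(0, 2): penult P8 not 3rd/6th
  -> R2 @ bar 8 tick 0 v(0, 1): D3/B3 M6 -> E3/E4 P8 similar
  -> R2 @ bar 8 tick 0 v(0, 3): D3/F4 m3 -> E3/B4 P5 similar
  -> R2 @ bar 8 tick 0 v(1, 3): B3/F4 TT -> E4/B4 P5 similar
  -> R7 @ bar 8 tick 0 v(3,): F4->B4 leap 6st
  -> R6 @ bar 8 tick 3 v(0, 2): closes on m3

(0, 0, R5, (0, 2))
(1, 0, R2, (0, 1))
(1, 0, R2, (2, 3))
(3, 0, R2, (0, 1))
(3, 0, R4, (0, 2))
(3, 0, R7, (1,))
(4, 0, R2, (0, 2))
(4, 0, R3, (1, 2))
(4, 1, R3, (1, 2))
(4, 2, R3, (1, 2))
(4, 3, R3, (1, 2))
(5, 0, R2, (0, 2))
(5, 0, R3, (2, 3))
(5, 0, R4, (0, 1))
(5, 0, R4, (0, 3))
(5, 1, R3, (2, 3))
(5, 2, R3, (2, 3))
(5, 3, R3, (2, 3))
(6, 0, R2, (1, 2))
(7, 0, R2, (0, 2))
(7, 0, R7, (3,))
(7, 0, R8, (0, 2))
(8, 0, R2, (0, 1))
(8, 0, R2, (0, 3))
(8, 0, R2, (1, 3))
(8, 0, R7, (3,))
(8, 3, R6, (0, 2))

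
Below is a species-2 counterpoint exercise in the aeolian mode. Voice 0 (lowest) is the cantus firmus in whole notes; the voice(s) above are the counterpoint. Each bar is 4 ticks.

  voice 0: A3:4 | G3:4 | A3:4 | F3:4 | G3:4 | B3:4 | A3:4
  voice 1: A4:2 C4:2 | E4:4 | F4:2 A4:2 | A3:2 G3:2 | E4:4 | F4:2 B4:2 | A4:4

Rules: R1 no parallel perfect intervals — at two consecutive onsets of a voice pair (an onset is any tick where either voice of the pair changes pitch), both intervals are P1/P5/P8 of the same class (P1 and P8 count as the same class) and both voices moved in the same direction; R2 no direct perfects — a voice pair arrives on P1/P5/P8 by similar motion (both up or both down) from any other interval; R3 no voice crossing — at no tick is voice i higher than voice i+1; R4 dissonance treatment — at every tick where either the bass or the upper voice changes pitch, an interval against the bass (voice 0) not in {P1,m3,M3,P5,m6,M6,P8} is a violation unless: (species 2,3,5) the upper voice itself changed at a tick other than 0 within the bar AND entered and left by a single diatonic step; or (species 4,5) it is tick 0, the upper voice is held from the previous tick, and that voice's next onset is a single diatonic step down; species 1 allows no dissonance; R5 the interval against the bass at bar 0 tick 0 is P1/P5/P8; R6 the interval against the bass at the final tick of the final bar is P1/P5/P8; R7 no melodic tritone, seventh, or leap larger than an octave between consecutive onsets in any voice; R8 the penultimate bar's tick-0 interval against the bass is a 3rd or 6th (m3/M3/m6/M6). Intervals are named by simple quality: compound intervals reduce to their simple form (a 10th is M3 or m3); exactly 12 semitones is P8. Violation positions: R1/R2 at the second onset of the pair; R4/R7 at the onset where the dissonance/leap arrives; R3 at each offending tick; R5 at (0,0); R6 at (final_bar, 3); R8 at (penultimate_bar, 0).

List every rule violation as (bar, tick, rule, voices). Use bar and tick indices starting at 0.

bar 0: v0=A3 v1=A4 downbeat P8
bar 1: v0=G3 v1=E4 downbeat M6
bar 2: v0=A3 v1=F4 downbeat m6
bar 3: v0=F3 v1=A3 downbeat M3
bar 4: v0=G3 v1=E4 downbeat M6
bar 5: v0=B3 v1=F4 downbeat TT
bar 6: v0=A3 v1=A4 downbeat P8
  -> R4 @ bar 3 tick 2 v(0, 1): F3/G3 M2 untreated
  -> R4 @ bar 5 tick 0 v(0, 1): B3/F4 TT untreated
  -> R8 @ bar 5 tick 0 v(0, 1): penult TT not 3rd/6th
  -> R7 @ bar 5 tick 2 v(1,): F4->B4 leap 6st
  -> R1 @ bar 6 tick 0 v(0, 1): B3/B4 P8 -> A3/A4 P8 similar

(3, 2, R4, (0, 1))
(5, 0, R4, (0, 1))
(5, 0, R8, (0, 1))
(5, 2, R7, (1,))
(6, 0, R1, (0, 1))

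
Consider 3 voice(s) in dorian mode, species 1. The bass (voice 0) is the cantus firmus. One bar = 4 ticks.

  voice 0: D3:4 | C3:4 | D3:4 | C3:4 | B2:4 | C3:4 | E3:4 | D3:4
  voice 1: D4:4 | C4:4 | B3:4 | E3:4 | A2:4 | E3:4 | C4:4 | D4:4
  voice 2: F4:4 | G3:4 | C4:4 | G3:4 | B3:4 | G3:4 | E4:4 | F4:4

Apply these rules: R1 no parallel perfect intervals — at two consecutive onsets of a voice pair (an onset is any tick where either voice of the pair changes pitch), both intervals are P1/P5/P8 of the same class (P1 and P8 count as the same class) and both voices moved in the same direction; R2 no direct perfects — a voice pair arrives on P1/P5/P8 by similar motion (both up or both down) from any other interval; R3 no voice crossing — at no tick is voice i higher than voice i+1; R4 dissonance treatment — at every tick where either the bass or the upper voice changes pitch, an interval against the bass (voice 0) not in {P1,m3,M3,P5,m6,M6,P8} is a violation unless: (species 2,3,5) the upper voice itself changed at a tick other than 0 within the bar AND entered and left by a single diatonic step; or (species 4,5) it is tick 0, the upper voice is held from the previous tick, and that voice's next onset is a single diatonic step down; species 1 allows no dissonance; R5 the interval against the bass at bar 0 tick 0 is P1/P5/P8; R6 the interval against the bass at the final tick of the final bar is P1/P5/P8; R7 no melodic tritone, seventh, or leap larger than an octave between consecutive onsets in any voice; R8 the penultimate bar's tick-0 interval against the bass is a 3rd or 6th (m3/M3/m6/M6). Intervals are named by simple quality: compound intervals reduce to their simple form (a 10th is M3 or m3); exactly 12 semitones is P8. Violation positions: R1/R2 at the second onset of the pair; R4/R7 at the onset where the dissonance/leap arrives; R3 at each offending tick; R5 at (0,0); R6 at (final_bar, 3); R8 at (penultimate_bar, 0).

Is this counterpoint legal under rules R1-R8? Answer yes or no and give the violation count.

No (18 violations)

bar 0: v0=D3 v1=D4 v2=F4 (m3)
bar 1: v0=C3 v1=C4 v2=G3 (P5)
bar 2: v0=D3 v1=B3 v2=C4 (m7)
bar 3: v0=C3 v1=E3 v2=G3 (P5)
bar 4: v0=B2 v1=A2 v2=B3 (P8)
bar 5: v0=C3 v1=E3 v2=G3 (P5)
bar 6: v0=E3 v1=C4 v2=E4 (P8)
bar 7: v0=D3 v1=D4 v2=F4 (m3)
  R5 @ bar0.0: opens on m3
  R1 @ bar1.0: D3/D4 P8 -> C3/C4 P8 similar
  R2 @ bar1.0: D3/F4 m3 -> C3/G3 P5 similar
  R3 @ bar1.0: C4 above G3
  R7 @ bar1.0: F4->G3 leap 10st
  R3 @ bar1.1: C4 above G3
  R3 @ bar1.2: C4 above G3
  R3 @ bar1.3: C4 above G3
  R4 @ bar2.0: D3/C4 m7 untreated
  R2 @ bar3.0: D3/C4 m7 -> C3/G3 P5 similar
  R3 @ bar4.0: B2 above A2
  R4 @ bar4.0: B2/A2 M2 untreated
  R3 @ bar4.1: B2 above A2
  R3 @ bar4.2: B2 above A2
  R3 @ bar4.3: B2 above A2
  R2 @ bar6.0: C3/G3 P5 -> E3/E4 P8 similar
  R8 @ bar6.0: penult P8 not 3rd/6th
  R6 @ bar7.3: closes on m3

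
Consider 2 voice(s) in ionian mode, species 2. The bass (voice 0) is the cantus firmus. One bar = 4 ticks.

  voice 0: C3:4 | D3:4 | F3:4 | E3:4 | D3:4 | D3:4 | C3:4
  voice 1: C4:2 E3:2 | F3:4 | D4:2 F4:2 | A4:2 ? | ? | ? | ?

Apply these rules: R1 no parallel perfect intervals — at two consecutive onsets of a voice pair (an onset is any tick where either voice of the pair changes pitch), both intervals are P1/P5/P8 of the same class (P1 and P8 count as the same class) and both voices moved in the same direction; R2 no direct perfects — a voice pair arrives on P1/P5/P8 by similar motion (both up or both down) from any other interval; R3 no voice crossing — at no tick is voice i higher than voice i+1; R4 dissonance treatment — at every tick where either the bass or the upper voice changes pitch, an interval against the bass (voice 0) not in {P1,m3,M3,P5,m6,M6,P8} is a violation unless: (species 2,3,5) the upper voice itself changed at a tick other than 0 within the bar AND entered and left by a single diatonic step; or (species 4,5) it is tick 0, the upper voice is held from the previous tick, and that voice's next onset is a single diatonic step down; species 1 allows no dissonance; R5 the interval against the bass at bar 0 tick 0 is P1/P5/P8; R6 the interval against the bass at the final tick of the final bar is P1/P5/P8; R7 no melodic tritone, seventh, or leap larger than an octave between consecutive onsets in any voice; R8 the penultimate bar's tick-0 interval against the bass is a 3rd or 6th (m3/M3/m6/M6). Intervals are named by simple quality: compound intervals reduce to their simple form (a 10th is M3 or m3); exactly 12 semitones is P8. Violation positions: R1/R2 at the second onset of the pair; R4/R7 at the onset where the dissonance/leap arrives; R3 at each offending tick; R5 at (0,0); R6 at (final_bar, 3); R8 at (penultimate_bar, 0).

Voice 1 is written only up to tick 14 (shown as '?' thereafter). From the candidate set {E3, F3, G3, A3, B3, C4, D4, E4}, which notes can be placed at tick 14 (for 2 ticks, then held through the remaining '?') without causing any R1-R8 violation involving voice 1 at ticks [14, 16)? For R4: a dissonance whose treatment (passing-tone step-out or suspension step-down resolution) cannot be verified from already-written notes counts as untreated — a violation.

E3: violates R7
F3: violates R4,R7
G3: violates R7
A3: violates R4
B3: violates R7
C4: legal
D4: violates R4
E4: legal

{C4, E4}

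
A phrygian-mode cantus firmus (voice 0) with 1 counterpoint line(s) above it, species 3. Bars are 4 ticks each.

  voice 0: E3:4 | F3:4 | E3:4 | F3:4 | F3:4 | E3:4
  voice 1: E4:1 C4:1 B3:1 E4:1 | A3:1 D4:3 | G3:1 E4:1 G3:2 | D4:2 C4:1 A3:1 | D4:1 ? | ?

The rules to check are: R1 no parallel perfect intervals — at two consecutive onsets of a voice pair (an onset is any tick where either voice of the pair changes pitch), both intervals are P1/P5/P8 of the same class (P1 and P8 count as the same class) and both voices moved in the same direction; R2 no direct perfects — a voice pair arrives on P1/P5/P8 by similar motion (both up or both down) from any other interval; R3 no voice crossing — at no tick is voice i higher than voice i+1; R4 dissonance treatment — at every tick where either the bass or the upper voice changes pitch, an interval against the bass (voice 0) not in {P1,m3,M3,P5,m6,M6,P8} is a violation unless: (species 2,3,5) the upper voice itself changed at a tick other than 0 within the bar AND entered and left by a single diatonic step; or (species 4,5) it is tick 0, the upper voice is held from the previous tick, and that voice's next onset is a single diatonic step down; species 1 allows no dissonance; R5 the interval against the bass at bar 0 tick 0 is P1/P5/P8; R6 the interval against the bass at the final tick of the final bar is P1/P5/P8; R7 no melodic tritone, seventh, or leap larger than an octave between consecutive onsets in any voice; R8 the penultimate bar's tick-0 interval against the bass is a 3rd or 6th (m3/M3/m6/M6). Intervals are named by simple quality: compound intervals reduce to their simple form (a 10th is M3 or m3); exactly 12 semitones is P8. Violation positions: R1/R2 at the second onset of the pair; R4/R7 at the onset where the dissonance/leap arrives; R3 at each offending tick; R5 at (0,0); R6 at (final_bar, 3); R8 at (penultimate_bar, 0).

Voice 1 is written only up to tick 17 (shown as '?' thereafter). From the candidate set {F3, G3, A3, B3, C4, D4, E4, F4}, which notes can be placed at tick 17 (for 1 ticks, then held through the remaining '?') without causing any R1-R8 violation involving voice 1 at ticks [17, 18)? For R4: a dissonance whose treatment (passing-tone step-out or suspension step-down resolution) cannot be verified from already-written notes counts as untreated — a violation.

{A3, C4, D4, F3, F4}

F3: legal
G3: violates R4
A3: legal
B3: violates R4
C4: legal
D4: legal
E4: violates R4
F4: legal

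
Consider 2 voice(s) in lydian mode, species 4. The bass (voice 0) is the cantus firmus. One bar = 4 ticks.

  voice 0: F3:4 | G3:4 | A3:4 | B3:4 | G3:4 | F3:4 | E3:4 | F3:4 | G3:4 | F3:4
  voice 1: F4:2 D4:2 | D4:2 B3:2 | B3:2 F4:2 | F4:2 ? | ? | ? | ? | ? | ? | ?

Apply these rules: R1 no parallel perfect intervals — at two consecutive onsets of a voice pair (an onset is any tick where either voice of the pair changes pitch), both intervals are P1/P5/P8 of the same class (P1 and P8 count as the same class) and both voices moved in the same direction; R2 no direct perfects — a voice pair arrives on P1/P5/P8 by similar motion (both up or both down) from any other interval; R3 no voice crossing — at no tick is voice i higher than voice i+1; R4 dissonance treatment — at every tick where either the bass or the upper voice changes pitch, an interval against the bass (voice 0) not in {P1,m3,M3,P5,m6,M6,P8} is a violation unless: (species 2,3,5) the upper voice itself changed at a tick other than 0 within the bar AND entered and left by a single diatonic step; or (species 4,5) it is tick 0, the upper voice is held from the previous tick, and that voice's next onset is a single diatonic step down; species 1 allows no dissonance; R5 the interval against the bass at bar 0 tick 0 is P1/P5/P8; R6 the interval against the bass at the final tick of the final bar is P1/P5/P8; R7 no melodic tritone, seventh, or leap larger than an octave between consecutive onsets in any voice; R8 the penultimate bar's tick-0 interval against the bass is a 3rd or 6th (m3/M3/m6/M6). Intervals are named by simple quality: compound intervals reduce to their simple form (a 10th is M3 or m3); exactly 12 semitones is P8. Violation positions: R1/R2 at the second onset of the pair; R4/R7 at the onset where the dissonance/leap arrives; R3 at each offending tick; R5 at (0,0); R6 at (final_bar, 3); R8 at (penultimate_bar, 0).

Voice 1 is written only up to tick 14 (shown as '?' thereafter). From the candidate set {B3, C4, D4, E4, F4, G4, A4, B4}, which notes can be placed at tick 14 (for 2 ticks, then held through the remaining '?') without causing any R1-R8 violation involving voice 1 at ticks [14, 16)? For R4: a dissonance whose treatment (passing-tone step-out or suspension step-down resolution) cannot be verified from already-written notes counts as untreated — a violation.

{D4, F4, G4}

B3: violates R7
C4: violates R4
D4: legal
E4: violates R4
F4: legal
G4: legal
A4: violates R4
B4: violates R7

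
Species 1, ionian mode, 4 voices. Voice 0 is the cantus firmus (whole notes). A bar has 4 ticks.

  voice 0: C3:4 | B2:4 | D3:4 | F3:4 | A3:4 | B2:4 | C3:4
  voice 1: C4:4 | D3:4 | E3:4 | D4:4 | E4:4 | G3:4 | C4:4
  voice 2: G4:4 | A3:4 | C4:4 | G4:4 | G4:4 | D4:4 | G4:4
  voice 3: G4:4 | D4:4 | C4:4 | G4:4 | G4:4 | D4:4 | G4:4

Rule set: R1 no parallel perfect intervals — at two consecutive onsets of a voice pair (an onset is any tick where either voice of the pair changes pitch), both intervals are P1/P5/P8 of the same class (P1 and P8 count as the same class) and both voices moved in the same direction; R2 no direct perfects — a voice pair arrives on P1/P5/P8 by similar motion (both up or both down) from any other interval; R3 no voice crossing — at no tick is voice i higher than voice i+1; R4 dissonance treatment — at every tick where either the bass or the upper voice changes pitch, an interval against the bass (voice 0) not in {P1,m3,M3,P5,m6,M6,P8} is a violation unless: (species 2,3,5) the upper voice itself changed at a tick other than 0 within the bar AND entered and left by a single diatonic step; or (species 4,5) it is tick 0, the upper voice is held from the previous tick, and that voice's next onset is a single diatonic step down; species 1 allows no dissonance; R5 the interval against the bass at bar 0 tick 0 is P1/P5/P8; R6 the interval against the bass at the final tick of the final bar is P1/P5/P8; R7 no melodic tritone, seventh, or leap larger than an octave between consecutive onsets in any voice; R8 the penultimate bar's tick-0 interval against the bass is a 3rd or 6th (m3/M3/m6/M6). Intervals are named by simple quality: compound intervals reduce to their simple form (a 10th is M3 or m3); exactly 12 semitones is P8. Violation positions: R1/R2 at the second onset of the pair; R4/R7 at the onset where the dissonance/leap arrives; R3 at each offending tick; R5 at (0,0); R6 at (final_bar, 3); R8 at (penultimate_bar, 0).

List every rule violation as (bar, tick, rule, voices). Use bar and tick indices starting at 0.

bar 0: v0=C3 v1=C4 v2=G4 v3=G4 downbeat P5
bar 1: v0=B2 v1=D3 v2=A3 v3=D4 downbeat m3
bar 2: v0=D3 v1=E3 v2=C4 v3=C4 downbeat m7
bar 3: v0=F3 v1=D4 v2=G4 v3=G4 downbeat M2
bar 4: v0=A3 v1=E4 v2=G4 v3=G4 downbeat m7
bar 5: v0=B2 v1=G3 v2=D4 v3=D4 downbeat m3
bar 6: v0=C3 v1=C4 v2=G4 v3=G4 downbeat P5
  -> R1 @ bar 1 tick 0 v(1, 2): C4/G4 P5 -> D3/A3 P5 similar
  -> R2 @ bar 1 tick 0 v(1, 3): C4/G4 P5 -> D3/D4 P8 similar
  -> R4 @ bar 1 tick 0 v(0, 2): B2/A3 m7 untreated
  -> R7 @ bar 1 tick 0 v(1,): C4->D3 leap 10st
  -> R7 @ bar 1 tick 0 v(2,): G4->A3 leap 10st
  -> R4 @ bar 2 tick 0 v(0, 1): D3/E3 M2 untreated
  -> R4 @ bar 2 tick 0 v(0, 2): D3/C4 m7 untreated
  -> R4 @ bar 2 tick 0 v(0, 3): D3/C4 m7 untreated
  -> R1 @ bar 3 tick 0 v(2, 3): C4/C4 P1 -> G4/G4 P1 similar
  -> R4 @ bar 3 tick 0 v(0, 2): F3/G4 M2 untreated
  -> R4 @ bar 3 tick 0 v(0, 3): F3/G4 M2 untreated
  -> R7 @ bar 3 tick 0 v(1,): E3->D4 leap 10st
  -> R2 @ bar 4 tick 0 v(0, 1): F3/D4 M6 -> A3/E4 P5 similar
  -> R4 @ bar 4 tick 0 v(0, 2): A3/G4 m7 untreated
  -> R4 @ bar 4 tick 0 v(0, 3): A3/G4 m7 untreated
  -> R1 @ bar 5 tick 0 v(2, 3): G4/G4 P1 -> D4/D4 P1 similar
  -> R2 @ bar 5 tick 0 v(1, 2): E4/G4 m3 -> G3/D4 P5 similar
  -> R2 @ bar 5 tick 0 v(1, 3): E4/G4 m3 -> G3/D4 P5 similar
  -> R7 @ bar 5 tick 0 v(0,): A3->B2 leap 10st
  -> R1 @ bar 6 tick 0 v(1, 2): G3/D4 P5 -> C4/G4 P5 similar
  -> R1 @ bar 6 tick 0 v(1, 3): G3/D4 P5 -> C4/G4 P5 similar
  -> R1 @ bar 6 tick 0 v(2, 3): D4/D4 P1 -> G4/G4 P1 similar
  -> R2 @ bar 6 tick 0 v(0, 1): B2/G3 m6 -> C3/C4 P8 similar
  -> R2 @ bar 6 tick 0 v(0, 2): B2/D4 m3 -> C3/G4 P5 similar
  -> R2 @ bar 6 tick 0 v(0, 3): B2/D4 m3 -> C3/G4 P5 similar

(1, 0, R1, (1, 2))
(1, 0, R2, (1, 3))
(1, 0, R4, (0, 2))
(1, 0, R7, (1,))
(1, 0, R7, (2,))
(2, 0, R4, (0, 1))
(2, 0, R4, (0, 2))
(2, 0, R4, (0, 3))
(3, 0, R1, (2, 3))
(3, 0, R4, (0, 2))
(3, 0, R4, (0, 3))
(3, 0, R7, (1,))
(4, 0, R2, (0, 1))
(4, 0, R4, (0, 2))
(4, 0, R4, (0, 3))
(5, 0, R1, (2, 3))
(5, 0, R2, (1, 2))
(5, 0, R2, (1, 3))
(5, 0, R7, (0,))
(6, 0, R1, (1, 2))
(6, 0, R1, (1, 3))
(6, 0, R1, (2, 3))
(6, 0, R2, (0, 1))
(6, 0, R2, (0, 2))
(6, 0, R2, (0, 3))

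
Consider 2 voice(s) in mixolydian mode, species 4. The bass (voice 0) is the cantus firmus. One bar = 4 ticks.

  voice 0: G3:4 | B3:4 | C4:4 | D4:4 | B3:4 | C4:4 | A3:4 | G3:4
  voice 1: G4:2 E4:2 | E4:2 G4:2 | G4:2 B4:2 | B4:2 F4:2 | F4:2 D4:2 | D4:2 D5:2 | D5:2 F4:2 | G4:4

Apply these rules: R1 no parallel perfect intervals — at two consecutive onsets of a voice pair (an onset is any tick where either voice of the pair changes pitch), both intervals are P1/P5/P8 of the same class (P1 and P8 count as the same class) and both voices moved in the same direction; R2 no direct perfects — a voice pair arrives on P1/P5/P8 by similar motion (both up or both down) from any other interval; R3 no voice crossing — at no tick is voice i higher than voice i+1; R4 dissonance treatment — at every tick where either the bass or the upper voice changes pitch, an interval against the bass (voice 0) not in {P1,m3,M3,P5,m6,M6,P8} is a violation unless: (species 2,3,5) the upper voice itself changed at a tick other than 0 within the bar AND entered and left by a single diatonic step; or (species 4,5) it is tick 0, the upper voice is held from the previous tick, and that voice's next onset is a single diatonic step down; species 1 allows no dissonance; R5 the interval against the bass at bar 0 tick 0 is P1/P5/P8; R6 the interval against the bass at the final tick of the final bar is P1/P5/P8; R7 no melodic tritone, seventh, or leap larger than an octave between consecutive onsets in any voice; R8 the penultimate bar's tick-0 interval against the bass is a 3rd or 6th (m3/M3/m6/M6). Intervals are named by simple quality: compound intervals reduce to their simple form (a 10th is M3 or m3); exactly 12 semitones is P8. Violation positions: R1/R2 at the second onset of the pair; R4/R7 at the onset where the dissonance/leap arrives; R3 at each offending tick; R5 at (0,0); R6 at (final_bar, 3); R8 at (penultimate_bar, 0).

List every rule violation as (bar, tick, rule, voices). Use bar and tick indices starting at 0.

bar 0: v0=G3 v1=G4 downbeat P8
bar 1: v0=B3 v1=E4 downbeat P4
bar 2: v0=C4 v1=G4 downbeat P5
bar 3: v0=D4 v1=B4 downbeat M6
bar 4: v0=B3 v1=F4 downbeat TT
bar 5: v0=C4 v1=D4 downbeat M2
bar 6: v0=A3 v1=D5 downbeat P4
bar 7: v0=G3 v1=G4 downbeat P8
  -> R4 @ bar 1 tick 0 v(0, 1): B3/E4 P4 untreated
  -> R4 @ bar 2 tick 2 v(0, 1): C4/B4 M7 untreated
  -> R7 @ bar 3 tick 2 v(1,): B4->F4 leap 6st
  -> R4 @ bar 4 tick 0 v(0, 1): B3/F4 TT untreated
  -> R4 @ bar 5 tick 0 v(0, 1): C4/D4 M2 untreated
  -> R4 @ bar 5 tick 2 v(0, 1): C4/D5 M2 untreated
  -> R4 @ bar 6 tick 0 v(0, 1): A3/D5 P4 untreated
  -> R8 @ bar 6 tick 0 v(0, 1): penult P4 not 3rd/6th

(1, 0, R4, (0, 1))
(2, 2, R4, (0, 1))
(3, 2, R7, (1,))
(4, 0, R4, (0, 1))
(5, 0, R4, (0, 1))
(5, 2, R4, (0, 1))
(6, 0, R4, (0, 1))
(6, 0, R8, (0, 1))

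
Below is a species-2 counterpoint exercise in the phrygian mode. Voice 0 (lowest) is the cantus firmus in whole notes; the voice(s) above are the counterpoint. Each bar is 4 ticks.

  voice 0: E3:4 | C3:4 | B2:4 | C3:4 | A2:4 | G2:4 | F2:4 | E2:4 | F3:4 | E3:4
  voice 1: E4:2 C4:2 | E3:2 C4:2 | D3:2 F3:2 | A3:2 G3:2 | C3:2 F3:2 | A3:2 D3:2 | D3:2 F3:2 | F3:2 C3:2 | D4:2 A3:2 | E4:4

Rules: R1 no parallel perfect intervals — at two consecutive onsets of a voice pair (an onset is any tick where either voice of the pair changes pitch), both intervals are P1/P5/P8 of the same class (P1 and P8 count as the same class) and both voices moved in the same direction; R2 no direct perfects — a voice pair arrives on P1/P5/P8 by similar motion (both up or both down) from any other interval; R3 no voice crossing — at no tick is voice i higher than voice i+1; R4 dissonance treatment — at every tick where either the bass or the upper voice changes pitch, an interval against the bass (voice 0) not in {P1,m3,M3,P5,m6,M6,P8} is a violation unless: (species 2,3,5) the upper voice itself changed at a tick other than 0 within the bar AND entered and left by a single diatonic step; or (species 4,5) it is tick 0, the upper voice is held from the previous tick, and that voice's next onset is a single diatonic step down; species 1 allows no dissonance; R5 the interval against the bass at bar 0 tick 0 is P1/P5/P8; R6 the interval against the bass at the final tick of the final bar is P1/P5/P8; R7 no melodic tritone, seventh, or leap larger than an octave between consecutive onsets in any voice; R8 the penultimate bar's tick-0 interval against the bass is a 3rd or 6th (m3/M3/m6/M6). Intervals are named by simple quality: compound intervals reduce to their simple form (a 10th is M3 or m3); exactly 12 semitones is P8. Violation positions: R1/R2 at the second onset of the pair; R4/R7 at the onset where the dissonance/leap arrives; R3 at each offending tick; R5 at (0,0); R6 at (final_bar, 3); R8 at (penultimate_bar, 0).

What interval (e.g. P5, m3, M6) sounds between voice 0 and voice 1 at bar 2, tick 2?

TT

voice 0=B2 voice 1=F3 -> TT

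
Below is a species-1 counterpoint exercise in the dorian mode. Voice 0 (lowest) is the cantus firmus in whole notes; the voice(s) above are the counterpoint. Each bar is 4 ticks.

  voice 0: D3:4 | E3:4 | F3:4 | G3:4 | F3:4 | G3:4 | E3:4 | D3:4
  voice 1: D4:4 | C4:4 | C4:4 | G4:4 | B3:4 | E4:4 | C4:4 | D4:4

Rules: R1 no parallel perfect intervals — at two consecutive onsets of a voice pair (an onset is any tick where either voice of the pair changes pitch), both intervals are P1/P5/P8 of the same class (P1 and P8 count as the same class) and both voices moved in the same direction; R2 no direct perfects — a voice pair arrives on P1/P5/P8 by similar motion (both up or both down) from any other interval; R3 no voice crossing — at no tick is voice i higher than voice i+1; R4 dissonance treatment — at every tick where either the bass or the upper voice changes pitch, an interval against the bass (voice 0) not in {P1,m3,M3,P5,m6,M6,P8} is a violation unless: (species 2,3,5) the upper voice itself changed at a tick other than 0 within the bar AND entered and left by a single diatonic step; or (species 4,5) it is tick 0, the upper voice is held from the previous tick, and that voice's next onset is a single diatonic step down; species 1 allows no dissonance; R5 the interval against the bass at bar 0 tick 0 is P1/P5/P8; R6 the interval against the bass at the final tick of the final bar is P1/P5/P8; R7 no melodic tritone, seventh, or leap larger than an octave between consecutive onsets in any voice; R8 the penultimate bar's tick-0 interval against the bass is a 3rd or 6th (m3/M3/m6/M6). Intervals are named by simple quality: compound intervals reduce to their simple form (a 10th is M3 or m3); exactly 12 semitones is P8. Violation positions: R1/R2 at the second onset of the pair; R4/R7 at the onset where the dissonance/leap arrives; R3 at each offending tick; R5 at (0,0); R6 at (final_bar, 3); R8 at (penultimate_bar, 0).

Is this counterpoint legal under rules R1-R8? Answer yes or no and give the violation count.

bar 0: v0=D3 v1=D4 (P8)
bar 1: v0=E3 v1=C4 (m6)
bar 2: v0=F3 v1=C4 (P5)
bar 3: v0=G3 v1=G4 (P8)
bar 4: v0=F3 v1=B3 (TT)
bar 5: v0=G3 v1=E4 (M6)
bar 6: v0=E3 v1=C4 (m6)
bar 7: v0=D3 v1=D4 (P8)
  R2 @ bar3.0: F3/C4 P5 -> G3/G4 P8 similar
  R4 @ bar4.0: F3/B3 TT untreated

No (2 violations)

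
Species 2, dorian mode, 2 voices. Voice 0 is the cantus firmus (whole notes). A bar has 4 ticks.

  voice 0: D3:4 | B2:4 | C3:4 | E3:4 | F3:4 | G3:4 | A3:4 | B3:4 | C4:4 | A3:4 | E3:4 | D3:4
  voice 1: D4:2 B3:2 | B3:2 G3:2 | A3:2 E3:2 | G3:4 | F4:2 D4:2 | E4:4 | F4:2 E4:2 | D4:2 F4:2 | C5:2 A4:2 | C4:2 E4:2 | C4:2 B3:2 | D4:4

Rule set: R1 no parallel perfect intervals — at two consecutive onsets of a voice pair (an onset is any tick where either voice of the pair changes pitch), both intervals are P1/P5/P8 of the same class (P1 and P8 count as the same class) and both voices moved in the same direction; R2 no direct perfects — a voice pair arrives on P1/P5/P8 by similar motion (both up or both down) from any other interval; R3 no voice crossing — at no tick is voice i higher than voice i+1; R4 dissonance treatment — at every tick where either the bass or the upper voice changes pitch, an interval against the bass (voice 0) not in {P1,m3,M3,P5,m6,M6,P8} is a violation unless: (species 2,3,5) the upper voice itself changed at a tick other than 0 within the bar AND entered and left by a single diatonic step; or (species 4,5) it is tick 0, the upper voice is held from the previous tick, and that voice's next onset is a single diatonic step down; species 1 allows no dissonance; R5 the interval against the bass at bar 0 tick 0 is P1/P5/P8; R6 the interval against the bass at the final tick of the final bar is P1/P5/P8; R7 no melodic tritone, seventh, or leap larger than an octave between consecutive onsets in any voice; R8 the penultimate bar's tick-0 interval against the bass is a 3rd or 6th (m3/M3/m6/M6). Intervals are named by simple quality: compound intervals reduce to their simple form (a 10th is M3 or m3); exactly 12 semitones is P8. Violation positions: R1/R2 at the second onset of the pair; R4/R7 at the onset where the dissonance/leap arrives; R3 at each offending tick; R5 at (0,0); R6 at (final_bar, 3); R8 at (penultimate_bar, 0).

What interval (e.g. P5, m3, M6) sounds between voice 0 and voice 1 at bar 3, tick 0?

m3

voice 0=E3 voice 1=G3 -> m3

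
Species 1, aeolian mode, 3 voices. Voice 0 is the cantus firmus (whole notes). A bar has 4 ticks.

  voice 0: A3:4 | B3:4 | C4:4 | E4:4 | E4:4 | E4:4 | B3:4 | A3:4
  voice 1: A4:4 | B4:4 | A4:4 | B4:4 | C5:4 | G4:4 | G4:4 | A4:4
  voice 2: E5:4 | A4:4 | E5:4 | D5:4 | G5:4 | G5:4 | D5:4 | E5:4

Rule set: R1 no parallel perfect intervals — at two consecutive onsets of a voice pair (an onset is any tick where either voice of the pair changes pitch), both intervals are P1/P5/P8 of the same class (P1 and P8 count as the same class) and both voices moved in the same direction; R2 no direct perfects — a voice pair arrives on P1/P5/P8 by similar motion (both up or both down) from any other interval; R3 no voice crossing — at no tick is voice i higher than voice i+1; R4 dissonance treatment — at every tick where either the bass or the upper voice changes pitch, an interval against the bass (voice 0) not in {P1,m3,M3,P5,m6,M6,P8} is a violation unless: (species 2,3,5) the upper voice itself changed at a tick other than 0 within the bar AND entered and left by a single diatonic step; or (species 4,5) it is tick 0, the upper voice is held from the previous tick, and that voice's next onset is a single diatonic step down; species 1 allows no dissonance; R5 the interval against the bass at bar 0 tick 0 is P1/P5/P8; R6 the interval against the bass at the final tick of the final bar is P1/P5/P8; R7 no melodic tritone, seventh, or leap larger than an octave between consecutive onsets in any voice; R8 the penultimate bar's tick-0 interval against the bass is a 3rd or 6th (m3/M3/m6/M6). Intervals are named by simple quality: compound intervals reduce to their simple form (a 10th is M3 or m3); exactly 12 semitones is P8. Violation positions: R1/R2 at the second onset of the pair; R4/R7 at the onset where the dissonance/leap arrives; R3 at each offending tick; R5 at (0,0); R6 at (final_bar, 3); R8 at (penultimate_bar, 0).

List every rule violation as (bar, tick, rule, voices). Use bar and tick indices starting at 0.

(1, 0, R1, (0, 1))
(1, 0, R3, (1, 2))
(1, 0, R4, (0, 2))
(1, 1, R3, (1, 2))
(1, 2, R3, (1, 2))
(1, 3, R3, (1, 2))
(3, 0, R2, (0, 1))
(3, 0, R4, (0, 2))
(4, 0, R2, (1, 2))
(7, 0, R1, (1, 2))

bar 0: v0=A3 v1=A4 v2=E5 downbeat P5
bar 1: v0=B3 v1=B4 v2=A4 downbeat m7
bar 2: v0=C4 v1=A4 v2=E5 downbeat M3
bar 3: v0=E4 v1=B4 v2=D5 downbeat m7
bar 4: v0=E4 v1=C5 v2=G5 downbeat m3
bar 5: v0=E4 v1=G4 v2=G5 downbeat m3
bar 6: v0=B3 v1=G4 v2=D5 downbeat m3
bar 7: v0=A3 v1=A4 v2=E5 downbeat P5
  -> R1 @ bar 1 tick 0 v(0, 1): A3/A4 P8 -> B3/B4 P8 similar
  -> R3 @ bar 1 tick 0 v(1, 2): B4 above A4
  -> R4 @ bar 1 tick 0 v(0, 2): B3/A4 m7 untreated
  -> R3 @ bar 1 tick 1 v(1, 2): B4 above A4
  -> R3 @ bar 1 tick 2 v(1, 2): B4 above A4
  -> R3 @ bar 1 tick 3 v(1, 2): B4 above A4
  -> R2 @ bar 3 tick 0 v(0, 1): C4/A4 M6 -> E4/B4 P5 similar
  -> R4 @ bar 3 tick 0 v(0, 2): E4/D5 m7 untreated
  -> R2 @ bar 4 tick 0 v(1, 2): B4/D5 m3 -> C5/G5 P5 similar
  -> R1 @ bar 7 tick 0 v(1, 2): G4/D5 P5 -> A4/E5 P5 similar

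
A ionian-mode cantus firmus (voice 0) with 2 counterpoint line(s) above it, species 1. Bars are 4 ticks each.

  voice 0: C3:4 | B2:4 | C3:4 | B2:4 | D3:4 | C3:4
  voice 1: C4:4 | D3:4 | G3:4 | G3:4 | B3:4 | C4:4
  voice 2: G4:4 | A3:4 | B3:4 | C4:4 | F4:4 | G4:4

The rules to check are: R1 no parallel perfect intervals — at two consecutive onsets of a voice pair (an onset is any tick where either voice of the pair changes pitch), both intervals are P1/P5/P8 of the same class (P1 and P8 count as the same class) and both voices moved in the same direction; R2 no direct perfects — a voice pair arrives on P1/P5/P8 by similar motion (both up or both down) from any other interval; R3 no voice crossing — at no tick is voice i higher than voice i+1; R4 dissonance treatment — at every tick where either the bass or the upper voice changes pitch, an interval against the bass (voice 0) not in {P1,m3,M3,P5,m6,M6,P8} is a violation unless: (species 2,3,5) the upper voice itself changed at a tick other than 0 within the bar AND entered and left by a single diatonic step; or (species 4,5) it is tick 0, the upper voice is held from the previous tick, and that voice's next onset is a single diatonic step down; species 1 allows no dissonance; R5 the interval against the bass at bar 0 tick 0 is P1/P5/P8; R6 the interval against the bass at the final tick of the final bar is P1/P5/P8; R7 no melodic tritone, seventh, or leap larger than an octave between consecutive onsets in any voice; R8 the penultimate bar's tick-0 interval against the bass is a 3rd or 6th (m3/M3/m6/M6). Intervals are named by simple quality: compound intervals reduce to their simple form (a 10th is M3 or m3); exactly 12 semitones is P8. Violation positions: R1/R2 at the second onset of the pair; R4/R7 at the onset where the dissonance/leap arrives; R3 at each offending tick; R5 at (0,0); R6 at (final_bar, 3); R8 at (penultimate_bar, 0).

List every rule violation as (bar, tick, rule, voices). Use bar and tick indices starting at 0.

bar 0: v0=C3 v1=C4 v2=G4 downbeat P5
bar 1: v0=B2 v1=D3 v2=A3 downbeat m7
bar 2: v0=C3 v1=G3 v2=B3 downbeat M7
bar 3: v0=B2 v1=G3 v2=C4 downbeat m2
bar 4: v0=D3 v1=B3 v2=F4 downbeat m3
bar 5: v0=C3 v1=C4 v2=G4 downbeat P5
  -> R1 @ bar 1 tick 0 v(1, 2): C4/G4 P5 -> D3/A3 P5 similar
  -> R4 @ bar 1 tick 0 v(0, 2): B2/A3 m7 untreated
  -> R7 @ bar 1 tick 0 v(1,): C4->D3 leap 10st
  -> R7 @ bar 1 tick 0 v(2,): G4->A3 leap 10st
  -> R2 @ bar 2 tick 0 v(0, 1): B2/D3 m3 -> C3/G3 P5 similar
  -> R4 @ bar 2 tick 0 v(0, 2): C3/B3 M7 untreated
  -> R4 @ bar 3 tick 0 v(0, 2): B2/C4 m2 untreated
  -> R2 @ bar 5 tick 0 v(1, 2): B3/F4 TT -> C4/G4 P5 similar

(1, 0, R1, (1, 2))
(1, 0, R4, (0, 2))
(1, 0, R7, (1,))
(1, 0, R7, (2,))
(2, 0, R2, (0, 1))
(2, 0, R4, (0, 2))
(3, 0, R4, (0, 2))
(5, 0, R2, (1, 2))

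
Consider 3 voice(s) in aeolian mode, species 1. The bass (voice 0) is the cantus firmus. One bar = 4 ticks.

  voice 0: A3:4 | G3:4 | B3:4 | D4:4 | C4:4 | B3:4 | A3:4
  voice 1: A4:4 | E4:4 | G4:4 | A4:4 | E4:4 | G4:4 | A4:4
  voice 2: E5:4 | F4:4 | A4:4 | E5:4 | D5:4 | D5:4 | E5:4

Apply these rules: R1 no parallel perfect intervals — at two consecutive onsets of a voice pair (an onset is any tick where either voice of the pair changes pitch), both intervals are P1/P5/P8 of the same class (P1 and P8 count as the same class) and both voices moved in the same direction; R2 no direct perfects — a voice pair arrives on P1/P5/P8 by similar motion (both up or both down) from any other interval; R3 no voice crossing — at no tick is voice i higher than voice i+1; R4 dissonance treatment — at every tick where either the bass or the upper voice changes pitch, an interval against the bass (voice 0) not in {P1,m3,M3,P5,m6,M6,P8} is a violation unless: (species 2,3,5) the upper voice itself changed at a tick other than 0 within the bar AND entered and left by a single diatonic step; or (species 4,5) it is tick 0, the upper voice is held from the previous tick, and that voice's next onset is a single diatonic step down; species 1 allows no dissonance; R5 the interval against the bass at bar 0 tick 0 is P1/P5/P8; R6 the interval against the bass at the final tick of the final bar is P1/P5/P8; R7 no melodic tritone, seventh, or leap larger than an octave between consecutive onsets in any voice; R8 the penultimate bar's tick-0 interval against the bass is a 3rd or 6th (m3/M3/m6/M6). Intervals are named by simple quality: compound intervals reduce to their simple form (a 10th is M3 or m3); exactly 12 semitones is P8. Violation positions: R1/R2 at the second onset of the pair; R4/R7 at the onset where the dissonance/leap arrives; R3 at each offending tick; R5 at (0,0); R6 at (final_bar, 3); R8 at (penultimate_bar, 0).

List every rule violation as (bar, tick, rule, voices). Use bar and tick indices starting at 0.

bar 0: v0=A3 v1=A4 v2=E5 downbeat P5
bar 1: v0=G3 v1=E4 v2=F4 downbeat m7
bar 2: v0=B3 v1=G4 v2=A4 downbeat m7
bar 3: v0=D4 v1=A4 v2=E5 downbeat M2
bar 4: v0=C4 v1=E4 v2=D5 downbeat M2
bar 5: v0=B3 v1=G4 v2=D5 downbeat m3
bar 6: v0=A3 v1=A4 v2=E5 downbeat P5
  -> R4 @ bar 1 tick 0 v(0, 2): G3/F4 m7 untreated
  -> R7 @ bar 1 tick 0 v(2,): E5->F4 leap 11st
  -> R4 @ bar 2 tick 0 v(0, 2): B3/A4 m7 untreated
  -> R2 @ bar 3 tick 0 v(0, 1): B3/G4 m6 -> D4/A4 P5 similar
  -> R2 @ bar 3 tick 0 v(1, 2): G4/A4 M2 -> A4/E5 P5 similar
  -> R4 @ bar 3 tick 0 v(0, 2): D4/E5 M2 untreated
  -> R4 @ bar 4 tick 0 v(0, 2): C4/D5 M2 untreated
  -> R1 @ bar 6 tick 0 v(1, 2): G4/D5 P5 -> A4/E5 P5 similar

(1, 0, R4, (0, 2))
(1, 0, R7, (2,))
(2, 0, R4, (0, 2))
(3, 0, R2, (0, 1))
(3, 0, R2, (1, 2))
(3, 0, R4, (0, 2))
(4, 0, R4, (0, 2))
(6, 0, R1, (1, 2))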